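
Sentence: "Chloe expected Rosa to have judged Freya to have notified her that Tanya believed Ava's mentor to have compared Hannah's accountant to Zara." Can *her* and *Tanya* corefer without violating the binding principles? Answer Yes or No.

*Tanya* is an R-expression; Principle C requires it to be free (not bound by any c-commanding expression).
— her: object of the clause headed by 'notified'; the pronoun c-commands the R-expression — coreference blocked (Principle C).

No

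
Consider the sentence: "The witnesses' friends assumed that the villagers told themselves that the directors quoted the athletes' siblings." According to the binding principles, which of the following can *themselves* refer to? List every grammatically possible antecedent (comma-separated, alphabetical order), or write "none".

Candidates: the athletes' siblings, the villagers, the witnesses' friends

the villagers

*themselves* is a reflexive; Principle A requires it to be bound within its binding domain — the clause headed by 'told'.
— the athletes' siblings: object of the clause headed by 'quoted'; does not c-command the reflexive — cannot bind it (Principle A).
— the villagers: subject of the clause headed by 'told'; c-commands the reflexive within its binding domain — allowed (Principle A).
— the witnesses' friends: subject of the matrix clause; c-commands the reflexive but lies outside its binding domain — cannot bind it (Principle A).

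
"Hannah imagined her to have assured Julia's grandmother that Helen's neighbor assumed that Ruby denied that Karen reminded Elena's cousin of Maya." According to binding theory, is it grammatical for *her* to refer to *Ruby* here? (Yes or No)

No

*Ruby* is an R-expression; Principle C requires it to be free (not bound by any c-commanding expression).
— her: subject of the clause headed by 'assured'; the pronoun c-commands the R-expression — coreference blocked (Principle C).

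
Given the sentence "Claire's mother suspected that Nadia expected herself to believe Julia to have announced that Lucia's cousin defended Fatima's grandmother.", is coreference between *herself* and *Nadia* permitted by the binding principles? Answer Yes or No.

Yes

*herself* is a reflexive; Principle A requires it to be bound within its binding domain — the clause headed by 'expected'.
— Nadia: subject of the clause headed by 'expected'; c-commands the reflexive within its binding domain — allowed (Principle A).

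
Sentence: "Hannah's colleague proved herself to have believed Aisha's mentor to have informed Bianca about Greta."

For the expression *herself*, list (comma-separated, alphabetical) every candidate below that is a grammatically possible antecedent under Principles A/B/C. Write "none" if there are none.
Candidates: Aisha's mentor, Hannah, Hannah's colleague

*herself* is a reflexive; Principle A requires it to be bound within its binding domain — the matrix clause.
— Aisha's mentor: subject of the clause headed by 'informed'; does not c-command the reflexive — cannot bind it (Principle A).
— Hannah: possessor inside the subject DP of the matrix clause; does not c-command the reflexive — cannot bind it (Principle A).
— Hannah's colleague: subject of the matrix clause; c-commands the reflexive within its binding domain — allowed (Principle A).

Hannah's colleague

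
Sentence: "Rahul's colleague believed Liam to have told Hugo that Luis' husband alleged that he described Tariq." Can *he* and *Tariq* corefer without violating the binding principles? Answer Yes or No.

No

*Tariq* is an R-expression; Principle C requires it to be free (not bound by any c-commanding expression).
— he: subject of the clause headed by 'described'; the pronoun c-commands the R-expression — coreference blocked (Principle C).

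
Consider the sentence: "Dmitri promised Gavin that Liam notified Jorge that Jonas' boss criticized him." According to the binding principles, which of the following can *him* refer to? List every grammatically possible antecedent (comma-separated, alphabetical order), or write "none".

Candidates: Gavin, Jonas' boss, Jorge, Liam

Gavin, Jorge, Liam

*him* is a pronoun; Principle B requires it to be free in its binding domain — the clause headed by 'criticized'.
— Gavin: object of the matrix clause; c-commands the pronoun but lies outside its binding domain — allowed.
— Jonas' boss: subject of the clause headed by 'criticized'; c-commands the pronoun within its binding domain — blocked (Principle B).
— Jorge: object of the clause headed by 'notified'; c-commands the pronoun but lies outside its binding domain — allowed.
— Liam: subject of the clause headed by 'notified'; c-commands the pronoun but lies outside its binding domain — allowed.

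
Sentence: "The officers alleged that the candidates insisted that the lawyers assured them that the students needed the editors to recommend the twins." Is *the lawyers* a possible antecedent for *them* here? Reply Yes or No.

*them* is a pronoun; Principle B requires it to be free in its binding domain — the clause headed by 'assured'.
— the lawyers: subject of the clause headed by 'assured'; c-commands the pronoun within its binding domain — blocked (Principle B).

No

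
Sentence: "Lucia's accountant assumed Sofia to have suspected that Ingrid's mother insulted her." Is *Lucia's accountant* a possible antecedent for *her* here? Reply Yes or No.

*her* is a pronoun; Principle B requires it to be free in its binding domain — the clause headed by 'insulted'.
— Lucia's accountant: subject of the matrix clause; c-commands the pronoun but lies outside its binding domain — allowed.

Yes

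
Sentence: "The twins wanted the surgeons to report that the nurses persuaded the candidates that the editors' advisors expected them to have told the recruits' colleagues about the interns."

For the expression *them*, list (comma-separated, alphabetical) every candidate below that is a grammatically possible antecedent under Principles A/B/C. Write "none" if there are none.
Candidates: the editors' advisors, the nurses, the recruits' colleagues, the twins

*them* is a pronoun; Principle B requires it to be free in its binding domain — the clause headed by 'expected'.
— the editors' advisors: subject of the clause headed by 'expected'; c-commands the pronoun within its binding domain — blocked (Principle B).
— the nurses: subject of the clause headed by 'persuaded'; c-commands the pronoun but lies outside its binding domain — allowed.
— the recruits' colleagues: object of the clause headed by 'told'; is c-commanded by the pronoun; coreference would bind this R-expression — blocked (Principle C).
— the twins: subject of the matrix clause; c-commands the pronoun but lies outside its binding domain — allowed.

the nurses, the twins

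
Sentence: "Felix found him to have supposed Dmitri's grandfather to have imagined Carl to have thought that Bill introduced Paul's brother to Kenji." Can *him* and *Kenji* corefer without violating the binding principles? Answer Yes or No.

No

*Kenji* is an R-expression; Principle C requires it to be free (not bound by any c-commanding expression).
— him: subject of the clause headed by 'supposed'; the pronoun c-commands the R-expression — coreference blocked (Principle C).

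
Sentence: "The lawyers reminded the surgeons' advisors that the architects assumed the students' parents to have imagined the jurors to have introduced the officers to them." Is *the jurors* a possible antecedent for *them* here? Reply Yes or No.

No

*them* is a pronoun; Principle B requires it to be free in its binding domain — the clause headed by 'introduced'.
— the jurors: subject of the clause headed by 'introduced'; c-commands the pronoun within its binding domain — blocked (Principle B).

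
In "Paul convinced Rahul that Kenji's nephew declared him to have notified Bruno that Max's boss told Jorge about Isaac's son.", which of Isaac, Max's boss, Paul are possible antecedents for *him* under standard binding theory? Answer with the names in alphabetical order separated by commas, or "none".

Paul

*him* is a pronoun; Principle B requires it to be free in its binding domain — the clause headed by 'declared'.
— Isaac: possessor inside the second object DP of the clause headed by 'told'; is c-commanded by the pronoun; coreference would bind this R-expression — blocked (Principle C).
— Max's boss: subject of the clause headed by 'told'; is c-commanded by the pronoun; coreference would bind this R-expression — blocked (Principle C).
— Paul: subject of the matrix clause; c-commands the pronoun but lies outside its binding domain — allowed.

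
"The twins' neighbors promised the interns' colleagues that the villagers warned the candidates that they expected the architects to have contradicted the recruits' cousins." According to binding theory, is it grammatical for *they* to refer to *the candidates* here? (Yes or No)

*the candidates* is an R-expression; Principle C requires it to be free (not bound by any c-commanding expression).
— they: subject of the clause headed by 'expected'; the pronoun does not c-command the R-expression — coreference allowed.

Yes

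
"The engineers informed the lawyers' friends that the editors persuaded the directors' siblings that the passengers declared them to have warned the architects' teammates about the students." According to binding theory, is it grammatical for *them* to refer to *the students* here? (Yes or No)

*the students* is an R-expression; Principle C requires it to be free (not bound by any c-commanding expression).
— them: subject of the clause headed by 'warned'; the pronoun c-commands the R-expression — coreference blocked (Principle C).

No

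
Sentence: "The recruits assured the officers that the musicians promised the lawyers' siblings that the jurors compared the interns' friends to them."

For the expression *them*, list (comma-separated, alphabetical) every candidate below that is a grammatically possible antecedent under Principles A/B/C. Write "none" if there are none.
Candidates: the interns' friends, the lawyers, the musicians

*them* is a pronoun; Principle B requires it to be free in its binding domain — the clause headed by 'compared'.
— the interns' friends: object of the clause headed by 'compared'; c-commands the pronoun within its binding domain — blocked (Principle B).
— the lawyers: possessor inside the object DP of the clause headed by 'promised'; does not c-command the pronoun — Principle B does not apply; allowed.
— the musicians: subject of the clause headed by 'promised'; c-commands the pronoun but lies outside its binding domain — allowed.

the lawyers, the musicians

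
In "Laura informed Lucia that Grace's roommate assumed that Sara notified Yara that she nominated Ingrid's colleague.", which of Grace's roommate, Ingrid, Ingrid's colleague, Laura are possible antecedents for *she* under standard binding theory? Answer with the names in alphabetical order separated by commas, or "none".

Grace's roommate, Laura

*she* is a pronoun; Principle B requires it to be free in its binding domain — the clause headed by 'nominated'.
— Grace's roommate: subject of the clause headed by 'assumed'; c-commands the pronoun but lies outside its binding domain — allowed.
— Ingrid: possessor inside the object DP of the clause headed by 'nominated'; is c-commanded by the pronoun; coreference would bind this R-expression — blocked (Principle C).
— Ingrid's colleague: object of the clause headed by 'nominated'; is c-commanded by the pronoun; coreference would bind this R-expression — blocked (Principle C).
— Laura: subject of the matrix clause; c-commands the pronoun but lies outside its binding domain — allowed.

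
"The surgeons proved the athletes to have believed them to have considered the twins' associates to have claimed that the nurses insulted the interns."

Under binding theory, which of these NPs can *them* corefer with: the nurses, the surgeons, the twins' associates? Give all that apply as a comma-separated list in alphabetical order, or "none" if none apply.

*them* is a pronoun; Principle B requires it to be free in its binding domain — the clause headed by 'believed'.
— the nurses: subject of the clause headed by 'insulted'; is c-commanded by the pronoun; coreference would bind this R-expression — blocked (Principle C).
— the surgeons: subject of the matrix clause; c-commands the pronoun but lies outside its binding domain — allowed.
— the twins' associates: subject of the clause headed by 'claimed'; is c-commanded by the pronoun; coreference would bind this R-expression — blocked (Principle C).

the surgeons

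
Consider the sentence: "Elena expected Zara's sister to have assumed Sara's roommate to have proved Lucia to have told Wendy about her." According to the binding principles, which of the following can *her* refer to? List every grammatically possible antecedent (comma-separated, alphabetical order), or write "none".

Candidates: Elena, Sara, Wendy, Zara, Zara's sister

*her* is a pronoun; Principle B requires it to be free in its binding domain — the clause headed by 'told'.
— Elena: subject of the matrix clause; c-commands the pronoun but lies outside its binding domain — allowed.
— Sara: possessor inside the subject DP of the clause headed by 'proved'; does not c-command the pronoun — Principle B does not apply; allowed.
— Wendy: object of the clause headed by 'told'; c-commands the pronoun within its binding domain — blocked (Principle B).
— Zara: possessor inside the subject DP of the clause headed by 'assumed'; does not c-command the pronoun — Principle B does not apply; allowed.
— Zara's sister: subject of the clause headed by 'assumed'; c-commands the pronoun but lies outside its binding domain — allowed.

Elena, Sara, Zara, Zara's sister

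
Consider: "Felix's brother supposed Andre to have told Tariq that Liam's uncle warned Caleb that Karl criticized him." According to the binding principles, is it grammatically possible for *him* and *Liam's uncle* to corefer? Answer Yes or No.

Yes

*him* is a pronoun; Principle B requires it to be free in its binding domain — the clause headed by 'criticized'.
— Liam's uncle: subject of the clause headed by 'warned'; c-commands the pronoun but lies outside its binding domain — allowed.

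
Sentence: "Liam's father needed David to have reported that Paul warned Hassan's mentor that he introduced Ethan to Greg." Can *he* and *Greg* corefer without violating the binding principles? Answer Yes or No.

*Greg* is an R-expression; Principle C requires it to be free (not bound by any c-commanding expression).
— he: subject of the clause headed by 'introduced'; the pronoun c-commands the R-expression — coreference blocked (Principle C).

No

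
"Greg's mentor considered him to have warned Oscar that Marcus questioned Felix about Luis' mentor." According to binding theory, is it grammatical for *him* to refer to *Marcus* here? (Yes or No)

No

*Marcus* is an R-expression; Principle C requires it to be free (not bound by any c-commanding expression).
— him: subject of the clause headed by 'warned'; the pronoun c-commands the R-expression — coreference blocked (Principle C).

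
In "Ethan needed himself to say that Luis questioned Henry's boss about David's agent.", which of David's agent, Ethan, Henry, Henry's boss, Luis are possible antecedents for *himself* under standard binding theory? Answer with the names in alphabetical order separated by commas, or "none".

*himself* is a reflexive; Principle A requires it to be bound within its binding domain — the matrix clause.
— David's agent: second object of the clause headed by 'questioned'; does not c-command the reflexive — cannot bind it (Principle A).
— Ethan: subject of the matrix clause; c-commands the reflexive within its binding domain — allowed (Principle A).
— Henry: possessor inside the object DP of the clause headed by 'questioned'; does not c-command the reflexive — cannot bind it (Principle A).
— Henry's boss: object of the clause headed by 'questioned'; does not c-command the reflexive — cannot bind it (Principle A).
— Luis: subject of the clause headed by 'questioned'; does not c-command the reflexive — cannot bind it (Principle A).

Ethan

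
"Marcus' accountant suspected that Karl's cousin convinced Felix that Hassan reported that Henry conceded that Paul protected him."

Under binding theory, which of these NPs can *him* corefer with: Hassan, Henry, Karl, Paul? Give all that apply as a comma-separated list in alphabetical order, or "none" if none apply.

*him* is a pronoun; Principle B requires it to be free in its binding domain — the clause headed by 'protected'.
— Hassan: subject of the clause headed by 'reported'; c-commands the pronoun but lies outside its binding domain — allowed.
— Henry: subject of the clause headed by 'conceded'; c-commands the pronoun but lies outside its binding domain — allowed.
— Karl: possessor inside the subject DP of the clause headed by 'convinced'; does not c-command the pronoun — Principle B does not apply; allowed.
— Paul: subject of the clause headed by 'protected'; c-commands the pronoun within its binding domain — blocked (Principle B).

Hassan, Henry, Karl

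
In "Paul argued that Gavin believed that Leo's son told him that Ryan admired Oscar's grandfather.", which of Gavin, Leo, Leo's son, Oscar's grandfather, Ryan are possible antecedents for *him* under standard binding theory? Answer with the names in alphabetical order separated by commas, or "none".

Gavin, Leo

*him* is a pronoun; Principle B requires it to be free in its binding domain — the clause headed by 'told'.
— Gavin: subject of the clause headed by 'believed'; c-commands the pronoun but lies outside its binding domain — allowed.
— Leo: possessor inside the subject DP of the clause headed by 'told'; does not c-command the pronoun — Principle B does not apply; allowed.
— Leo's son: subject of the clause headed by 'told'; c-commands the pronoun within its binding domain — blocked (Principle B).
— Oscar's grandfather: object of the clause headed by 'admired'; is c-commanded by the pronoun; coreference would bind this R-expression — blocked (Principle C).
— Ryan: subject of the clause headed by 'admired'; is c-commanded by the pronoun; coreference would bind this R-expression — blocked (Principle C).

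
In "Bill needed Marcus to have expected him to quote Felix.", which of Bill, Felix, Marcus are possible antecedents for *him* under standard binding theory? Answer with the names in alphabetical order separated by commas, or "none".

*him* is a pronoun; Principle B requires it to be free in its binding domain — the clause headed by 'expected'.
— Bill: subject of the matrix clause; c-commands the pronoun but lies outside its binding domain — allowed.
— Felix: object of the clause headed by 'quote'; is c-commanded by the pronoun; coreference would bind this R-expression — blocked (Principle C).
— Marcus: subject of the clause headed by 'expected'; c-commands the pronoun within its binding domain — blocked (Principle B).

Bill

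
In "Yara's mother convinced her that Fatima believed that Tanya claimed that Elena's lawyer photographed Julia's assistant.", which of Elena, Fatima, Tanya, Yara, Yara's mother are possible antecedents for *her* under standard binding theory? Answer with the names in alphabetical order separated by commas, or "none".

Yara

*her* is a pronoun; Principle B requires it to be free in its binding domain — the matrix clause.
— Elena: possessor inside the subject DP of the clause headed by 'photographed'; is c-commanded by the pronoun; coreference would bind this R-expression — blocked (Principle C).
— Fatima: subject of the clause headed by 'believed'; is c-commanded by the pronoun; coreference would bind this R-expression — blocked (Principle C).
— Tanya: subject of the clause headed by 'claimed'; is c-commanded by the pronoun; coreference would bind this R-expression — blocked (Principle C).
— Yara: possessor inside the subject DP of the matrix clause; does not c-command the pronoun — Principle B does not apply; allowed.
— Yara's mother: subject of the matrix clause; c-commands the pronoun within its binding domain — blocked (Principle B).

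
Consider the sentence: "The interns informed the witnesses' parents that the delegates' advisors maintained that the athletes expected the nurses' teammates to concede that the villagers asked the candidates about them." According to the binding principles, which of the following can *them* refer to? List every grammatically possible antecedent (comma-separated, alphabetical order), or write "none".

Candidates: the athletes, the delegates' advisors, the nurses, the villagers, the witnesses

*them* is a pronoun; Principle B requires it to be free in its binding domain — the clause headed by 'asked'.
— the athletes: subject of the clause headed by 'expected'; c-commands the pronoun but lies outside its binding domain — allowed.
— the delegates' advisors: subject of the clause headed by 'maintained'; c-commands the pronoun but lies outside its binding domain — allowed.
— the nurses: possessor inside the subject DP of the clause headed by 'concede'; does not c-command the pronoun — Principle B does not apply; allowed.
— the villagers: subject of the clause headed by 'asked'; c-commands the pronoun within its binding domain — blocked (Principle B).
— the witnesses: possessor inside the object DP of the matrix clause; does not c-command the pronoun — Principle B does not apply; allowed.

the athletes, the delegates' advisors, the nurses, the witnesses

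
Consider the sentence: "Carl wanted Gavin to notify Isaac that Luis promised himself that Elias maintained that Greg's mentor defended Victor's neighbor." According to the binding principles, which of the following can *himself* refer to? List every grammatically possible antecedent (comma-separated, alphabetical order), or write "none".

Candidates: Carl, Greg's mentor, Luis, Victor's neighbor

Luis

*himself* is a reflexive; Principle A requires it to be bound within its binding domain — the clause headed by 'promised'.
— Carl: subject of the matrix clause; c-commands the reflexive but lies outside its binding domain — cannot bind it (Principle A).
— Greg's mentor: subject of the clause headed by 'defended'; does not c-command the reflexive — cannot bind it (Principle A).
— Luis: subject of the clause headed by 'promised'; c-commands the reflexive within its binding domain — allowed (Principle A).
— Victor's neighbor: object of the clause headed by 'defended'; does not c-command the reflexive — cannot bind it (Principle A).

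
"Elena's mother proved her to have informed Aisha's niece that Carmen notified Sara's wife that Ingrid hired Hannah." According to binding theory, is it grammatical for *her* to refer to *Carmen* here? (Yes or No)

No

*Carmen* is an R-expression; Principle C requires it to be free (not bound by any c-commanding expression).
— her: subject of the clause headed by 'informed'; the pronoun c-commands the R-expression — coreference blocked (Principle C).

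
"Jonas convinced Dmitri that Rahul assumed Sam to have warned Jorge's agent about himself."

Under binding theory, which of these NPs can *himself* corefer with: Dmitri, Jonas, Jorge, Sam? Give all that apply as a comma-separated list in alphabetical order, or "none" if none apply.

Sam

*himself* is a reflexive; Principle A requires it to be bound within its binding domain — the clause headed by 'warned'.
— Dmitri: object of the matrix clause; c-commands the reflexive but lies outside its binding domain — cannot bind it (Principle A).
— Jonas: subject of the matrix clause; c-commands the reflexive but lies outside its binding domain — cannot bind it (Principle A).
— Jorge: possessor inside the object DP of the clause headed by 'warned'; does not c-command the reflexive — cannot bind it (Principle A).
— Sam: subject of the clause headed by 'warned'; c-commands the reflexive within its binding domain — allowed (Principle A).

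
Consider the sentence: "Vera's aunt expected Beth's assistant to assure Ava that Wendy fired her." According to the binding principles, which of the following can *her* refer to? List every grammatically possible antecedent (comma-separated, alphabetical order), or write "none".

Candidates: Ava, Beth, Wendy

*her* is a pronoun; Principle B requires it to be free in its binding domain — the clause headed by 'fired'.
— Ava: object of the clause headed by 'assure'; c-commands the pronoun but lies outside its binding domain — allowed.
— Beth: possessor inside the subject DP of the clause headed by 'assure'; does not c-command the pronoun — Principle B does not apply; allowed.
— Wendy: subject of the clause headed by 'fired'; c-commands the pronoun within its binding domain — blocked (Principle B).

Ava, Beth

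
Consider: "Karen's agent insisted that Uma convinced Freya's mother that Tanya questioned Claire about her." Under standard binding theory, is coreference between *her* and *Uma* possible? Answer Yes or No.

Yes

*Uma* is an R-expression; Principle C requires it to be free (not bound by any c-commanding expression).
— her: second object of the clause headed by 'questioned'; the pronoun does not c-command the R-expression — coreference allowed.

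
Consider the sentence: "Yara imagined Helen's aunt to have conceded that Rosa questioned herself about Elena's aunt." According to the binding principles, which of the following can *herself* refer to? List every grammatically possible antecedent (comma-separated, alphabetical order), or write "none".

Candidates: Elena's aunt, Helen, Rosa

*herself* is a reflexive; Principle A requires it to be bound within its binding domain — the clause headed by 'questioned'.
— Elena's aunt: second object of the clause headed by 'questioned'; does not c-command the reflexive — cannot bind it (Principle A).
— Helen: possessor inside the subject DP of the clause headed by 'conceded'; does not c-command the reflexive — cannot bind it (Principle A).
— Rosa: subject of the clause headed by 'questioned'; c-commands the reflexive within its binding domain — allowed (Principle A).

Rosa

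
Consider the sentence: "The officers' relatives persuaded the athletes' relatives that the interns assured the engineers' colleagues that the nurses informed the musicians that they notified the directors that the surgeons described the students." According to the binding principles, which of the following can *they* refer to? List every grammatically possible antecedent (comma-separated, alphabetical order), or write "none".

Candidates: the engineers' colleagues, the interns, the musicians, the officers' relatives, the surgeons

*they* is a pronoun; Principle B requires it to be free in its binding domain — the clause headed by 'notified'.
— the engineers' colleagues: object of the clause headed by 'assured'; c-commands the pronoun but lies outside its binding domain — allowed.
— the interns: subject of the clause headed by 'assured'; c-commands the pronoun but lies outside its binding domain — allowed.
— the musicians: object of the clause headed by 'informed'; c-commands the pronoun but lies outside its binding domain — allowed.
— the officers' relatives: subject of the matrix clause; c-commands the pronoun but lies outside its binding domain — allowed.
— the surgeons: subject of the clause headed by 'described'; is c-commanded by the pronoun; coreference would bind this R-expression — blocked (Principle C).

the engineers' colleagues, the interns, the musicians, the officers' relatives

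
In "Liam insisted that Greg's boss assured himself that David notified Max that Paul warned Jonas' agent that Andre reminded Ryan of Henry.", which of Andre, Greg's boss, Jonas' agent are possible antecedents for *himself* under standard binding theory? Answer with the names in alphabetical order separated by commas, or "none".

Greg's boss

*himself* is a reflexive; Principle A requires it to be bound within its binding domain — the clause headed by 'assured'.
— Andre: subject of the clause headed by 'reminded'; does not c-command the reflexive — cannot bind it (Principle A).
— Greg's boss: subject of the clause headed by 'assured'; c-commands the reflexive within its binding domain — allowed (Principle A).
— Jonas' agent: object of the clause headed by 'warned'; does not c-command the reflexive — cannot bind it (Principle A).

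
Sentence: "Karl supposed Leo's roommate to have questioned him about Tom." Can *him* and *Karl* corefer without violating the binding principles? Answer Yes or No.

Yes

*Karl* is an R-expression; Principle C requires it to be free (not bound by any c-commanding expression).
— him: object of the clause headed by 'questioned'; the pronoun does not c-command the R-expression — coreference allowed.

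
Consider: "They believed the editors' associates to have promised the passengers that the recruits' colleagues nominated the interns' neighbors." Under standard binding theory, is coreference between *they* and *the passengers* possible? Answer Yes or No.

*the passengers* is an R-expression; Principle C requires it to be free (not bound by any c-commanding expression).
— they: subject of the matrix clause; the pronoun c-commands the R-expression — coreference blocked (Principle C).

No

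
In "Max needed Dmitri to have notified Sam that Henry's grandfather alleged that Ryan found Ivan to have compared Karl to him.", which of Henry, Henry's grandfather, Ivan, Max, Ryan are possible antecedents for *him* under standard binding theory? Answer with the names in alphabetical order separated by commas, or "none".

*him* is a pronoun; Principle B requires it to be free in its binding domain — the clause headed by 'compared'.
— Henry: possessor inside the subject DP of the clause headed by 'alleged'; does not c-command the pronoun — Principle B does not apply; allowed.
— Henry's grandfather: subject of the clause headed by 'alleged'; c-commands the pronoun but lies outside its binding domain — allowed.
— Ivan: subject of the clause headed by 'compared'; c-commands the pronoun within its binding domain — blocked (Principle B).
— Max: subject of the matrix clause; c-commands the pronoun but lies outside its binding domain — allowed.
— Ryan: subject of the clause headed by 'found'; c-commands the pronoun but lies outside its binding domain — allowed.

Henry, Henry's grandfather, Max, Ryan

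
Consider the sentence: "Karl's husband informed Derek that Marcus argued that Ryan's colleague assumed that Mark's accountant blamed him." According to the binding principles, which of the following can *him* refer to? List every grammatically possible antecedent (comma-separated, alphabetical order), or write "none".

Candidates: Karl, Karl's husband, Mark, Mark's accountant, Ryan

*him* is a pronoun; Principle B requires it to be free in its binding domain — the clause headed by 'blamed'.
— Karl: possessor inside the subject DP of the matrix clause; does not c-command the pronoun — Principle B does not apply; allowed.
— Karl's husband: subject of the matrix clause; c-commands the pronoun but lies outside its binding domain — allowed.
— Mark: possessor inside the subject DP of the clause headed by 'blamed'; does not c-command the pronoun — Principle B does not apply; allowed.
— Mark's accountant: subject of the clause headed by 'blamed'; c-commands the pronoun within its binding domain — blocked (Principle B).
— Ryan: possessor inside the subject DP of the clause headed by 'assumed'; does not c-command the pronoun — Principle B does not apply; allowed.

Karl, Karl's husband, Mark, Ryan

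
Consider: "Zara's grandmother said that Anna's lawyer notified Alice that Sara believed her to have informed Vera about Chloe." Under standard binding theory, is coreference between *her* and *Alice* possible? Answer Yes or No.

*Alice* is an R-expression; Principle C requires it to be free (not bound by any c-commanding expression).
— her: subject of the clause headed by 'informed'; the pronoun does not c-command the R-expression — coreference allowed.

Yes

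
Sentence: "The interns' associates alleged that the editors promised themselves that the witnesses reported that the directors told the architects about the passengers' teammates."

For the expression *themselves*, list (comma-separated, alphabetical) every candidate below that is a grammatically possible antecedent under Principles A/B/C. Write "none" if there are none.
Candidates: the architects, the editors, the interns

*themselves* is a reflexive; Principle A requires it to be bound within its binding domain — the clause headed by 'promised'.
— the architects: object of the clause headed by 'told'; does not c-command the reflexive — cannot bind it (Principle A).
— the editors: subject of the clause headed by 'promised'; c-commands the reflexive within its binding domain — allowed (Principle A).
— the interns: possessor inside the subject DP of the matrix clause; does not c-command the reflexive — cannot bind it (Principle A).

the editors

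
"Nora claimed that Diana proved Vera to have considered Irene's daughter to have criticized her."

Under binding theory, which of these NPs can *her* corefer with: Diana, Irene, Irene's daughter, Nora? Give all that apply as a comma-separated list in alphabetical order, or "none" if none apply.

Diana, Irene, Nora

*her* is a pronoun; Principle B requires it to be free in its binding domain — the clause headed by 'criticized'.
— Diana: subject of the clause headed by 'proved'; c-commands the pronoun but lies outside its binding domain — allowed.
— Irene: possessor inside the subject DP of the clause headed by 'criticized'; does not c-command the pronoun — Principle B does not apply; allowed.
— Irene's daughter: subject of the clause headed by 'criticized'; c-commands the pronoun within its binding domain — blocked (Principle B).
— Nora: subject of the matrix clause; c-commands the pronoun but lies outside its binding domain — allowed.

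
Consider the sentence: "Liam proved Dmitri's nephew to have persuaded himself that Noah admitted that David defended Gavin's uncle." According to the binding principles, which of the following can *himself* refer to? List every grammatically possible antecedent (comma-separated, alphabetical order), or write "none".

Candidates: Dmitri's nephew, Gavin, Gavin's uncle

*himself* is a reflexive; Principle A requires it to be bound within its binding domain — the clause headed by 'persuaded'.
— Dmitri's nephew: subject of the clause headed by 'persuaded'; c-commands the reflexive within its binding domain — allowed (Principle A).
— Gavin: possessor inside the object DP of the clause headed by 'defended'; does not c-command the reflexive — cannot bind it (Principle A).
— Gavin's uncle: object of the clause headed by 'defended'; does not c-command the reflexive — cannot bind it (Principle A).

Dmitri's nephew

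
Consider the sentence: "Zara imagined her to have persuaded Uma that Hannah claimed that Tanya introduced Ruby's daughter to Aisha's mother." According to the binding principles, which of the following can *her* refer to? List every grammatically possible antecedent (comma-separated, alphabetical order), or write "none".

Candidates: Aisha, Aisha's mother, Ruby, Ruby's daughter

none

*her* is a pronoun; Principle B requires it to be free in its binding domain — the matrix clause.
— Aisha: possessor inside the second object DP of the clause headed by 'introduced'; is c-commanded by the pronoun; coreference would bind this R-expression — blocked (Principle C).
— Aisha's mother: second object of the clause headed by 'introduced'; is c-commanded by the pronoun; coreference would bind this R-expression — blocked (Principle C).
— Ruby: possessor inside the object DP of the clause headed by 'introduced'; is c-commanded by the pronoun; coreference would bind this R-expression — blocked (Principle C).
— Ruby's daughter: object of the clause headed by 'introduced'; is c-commanded by the pronoun; coreference would bind this R-expression — blocked (Principle C).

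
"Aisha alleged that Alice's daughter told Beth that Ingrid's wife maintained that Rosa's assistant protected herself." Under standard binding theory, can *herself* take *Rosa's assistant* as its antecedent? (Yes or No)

*herself* is a reflexive; Principle A requires it to be bound within its binding domain — the clause headed by 'protected'.
— Rosa's assistant: subject of the clause headed by 'protected'; c-commands the reflexive within its binding domain — allowed (Principle A).

Yes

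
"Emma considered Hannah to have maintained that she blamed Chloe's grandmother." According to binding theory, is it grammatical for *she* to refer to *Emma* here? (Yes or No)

Yes

*Emma* is an R-expression; Principle C requires it to be free (not bound by any c-commanding expression).
— she: subject of the clause headed by 'blamed'; the pronoun does not c-command the R-expression — coreference allowed.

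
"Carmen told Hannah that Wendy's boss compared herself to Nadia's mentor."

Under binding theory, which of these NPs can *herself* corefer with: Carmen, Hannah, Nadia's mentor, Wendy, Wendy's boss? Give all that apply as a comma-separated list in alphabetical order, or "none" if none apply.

Wendy's boss

*herself* is a reflexive; Principle A requires it to be bound within its binding domain — the clause headed by 'compared'.
— Carmen: subject of the matrix clause; c-commands the reflexive but lies outside its binding domain — cannot bind it (Principle A).
— Hannah: object of the matrix clause; c-commands the reflexive but lies outside its binding domain — cannot bind it (Principle A).
— Nadia's mentor: second object of the clause headed by 'compared'; does not c-command the reflexive — cannot bind it (Principle A).
— Wendy: possessor inside the subject DP of the clause headed by 'compared'; does not c-command the reflexive — cannot bind it (Principle A).
— Wendy's boss: subject of the clause headed by 'compared'; c-commands the reflexive within its binding domain — allowed (Principle A).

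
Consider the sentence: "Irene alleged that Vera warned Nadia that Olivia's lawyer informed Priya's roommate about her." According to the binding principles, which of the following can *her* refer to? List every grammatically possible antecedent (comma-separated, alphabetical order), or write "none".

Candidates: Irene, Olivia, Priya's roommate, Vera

Irene, Olivia, Vera

*her* is a pronoun; Principle B requires it to be free in its binding domain — the clause headed by 'informed'.
— Irene: subject of the matrix clause; c-commands the pronoun but lies outside its binding domain — allowed.
— Olivia: possessor inside the subject DP of the clause headed by 'informed'; does not c-command the pronoun — Principle B does not apply; allowed.
— Priya's roommate: object of the clause headed by 'informed'; c-commands the pronoun within its binding domain — blocked (Principle B).
— Vera: subject of the clause headed by 'warned'; c-commands the pronoun but lies outside its binding domain — allowed.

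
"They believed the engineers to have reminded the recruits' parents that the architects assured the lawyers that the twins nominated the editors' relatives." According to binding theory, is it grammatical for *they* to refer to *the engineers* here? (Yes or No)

*the engineers* is an R-expression; Principle C requires it to be free (not bound by any c-commanding expression).
— they: subject of the matrix clause; the pronoun c-commands the R-expression — coreference blocked (Principle C).

No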